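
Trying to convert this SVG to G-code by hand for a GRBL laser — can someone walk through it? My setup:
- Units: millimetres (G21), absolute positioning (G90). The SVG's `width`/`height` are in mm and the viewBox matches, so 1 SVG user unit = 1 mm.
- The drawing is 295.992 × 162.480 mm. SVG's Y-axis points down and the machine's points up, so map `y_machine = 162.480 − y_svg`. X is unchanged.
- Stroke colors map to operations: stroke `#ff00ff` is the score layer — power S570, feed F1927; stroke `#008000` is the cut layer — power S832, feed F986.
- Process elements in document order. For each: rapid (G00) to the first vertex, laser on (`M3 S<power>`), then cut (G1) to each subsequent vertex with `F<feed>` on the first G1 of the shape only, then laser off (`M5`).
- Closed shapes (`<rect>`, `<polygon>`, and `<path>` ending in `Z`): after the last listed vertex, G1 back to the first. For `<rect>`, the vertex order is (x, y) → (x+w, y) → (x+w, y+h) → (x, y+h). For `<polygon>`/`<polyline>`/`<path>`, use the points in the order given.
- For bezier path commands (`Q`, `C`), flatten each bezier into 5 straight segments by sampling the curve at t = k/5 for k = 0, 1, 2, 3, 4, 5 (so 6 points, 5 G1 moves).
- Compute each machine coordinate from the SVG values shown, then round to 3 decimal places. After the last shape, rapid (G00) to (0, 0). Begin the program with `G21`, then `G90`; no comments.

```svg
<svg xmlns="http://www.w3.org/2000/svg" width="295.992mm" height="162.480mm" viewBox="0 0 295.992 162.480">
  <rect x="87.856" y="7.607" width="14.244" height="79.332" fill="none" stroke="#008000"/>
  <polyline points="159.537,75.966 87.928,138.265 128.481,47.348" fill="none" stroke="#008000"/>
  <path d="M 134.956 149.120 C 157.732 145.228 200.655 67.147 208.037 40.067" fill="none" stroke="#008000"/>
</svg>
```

G21
G90
G00 X87.856 Y154.873
M3 S832
G1 X102.100 Y154.873 F986
G1 X102.100 Y75.541
G1 X87.856 Y75.541
G1 X87.856 Y154.873
M5
G00 X159.537 Y86.514
M3 S832
G1 X87.928 Y24.215 F986
G1 X128.481 Y115.132
M5
G00 X134.956 Y13.360
M3 S832
G1 X150.594 Y23.596 F986
G1 X168.394 Y45.629
G1 X185.683 Y73.449
G1 X199.788 Y101.046
G1 X208.037 Y122.413
M5
G00 X0.000 Y0.000

viewBox `0 0 295.992 162.480` with mm width/height → 1 unit = 1 mm. Flip: y_m = 162.480 − y_svg.

**Shape 1** — `<rect>` rectangle, stroke `#008000` → cut (S832, F986). Machine vertices: (87.856,154.873) → (102.100,154.873) → (102.100,75.541) → (87.856,75.541) → (87.856,154.873). Closed: final G1 returns to the first vertex.

**Shape 2** — `<polyline>` open polyline, stroke `#008000` → cut (S832, F986). Machine vertices: (159.537,86.514) → (87.928,24.215) → (128.481,115.132). Open path.

**Shape 3** — `<path>` cubic bezier, stroke `#008000` → cut (S832, F986). Control points (SVG): P0=(134.956,149.120), P1=(157.732,145.228), P2=(200.655,67.147), P3=(208.037,40.067); sampled at t=k/5. Machine vertices: (134.956,13.360) → (150.594,23.596) → (168.394,45.629) → (185.683,73.449) → (199.788,101.046) → (208.037,122.413). Open path.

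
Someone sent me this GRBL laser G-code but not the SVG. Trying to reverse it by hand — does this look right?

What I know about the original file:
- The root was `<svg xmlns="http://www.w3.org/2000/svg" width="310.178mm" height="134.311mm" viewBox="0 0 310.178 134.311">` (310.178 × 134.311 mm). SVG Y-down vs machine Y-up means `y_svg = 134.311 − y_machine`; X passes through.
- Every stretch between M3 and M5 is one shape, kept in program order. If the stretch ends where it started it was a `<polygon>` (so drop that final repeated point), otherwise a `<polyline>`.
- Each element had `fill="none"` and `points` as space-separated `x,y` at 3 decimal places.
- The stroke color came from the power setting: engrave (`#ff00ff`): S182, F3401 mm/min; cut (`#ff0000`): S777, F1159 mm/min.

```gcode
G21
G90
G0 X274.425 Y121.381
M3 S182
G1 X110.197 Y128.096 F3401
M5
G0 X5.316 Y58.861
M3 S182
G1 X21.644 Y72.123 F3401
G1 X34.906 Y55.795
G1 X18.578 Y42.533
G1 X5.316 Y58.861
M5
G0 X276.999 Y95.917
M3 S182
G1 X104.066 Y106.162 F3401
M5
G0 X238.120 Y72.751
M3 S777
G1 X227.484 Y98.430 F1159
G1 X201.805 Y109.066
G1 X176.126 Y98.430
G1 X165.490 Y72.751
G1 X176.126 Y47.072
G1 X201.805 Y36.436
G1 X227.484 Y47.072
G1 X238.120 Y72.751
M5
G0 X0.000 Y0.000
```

<svg xmlns="http://www.w3.org/2000/svg" width="310.178mm" height="134.311mm" viewBox="0 0 310.178 134.311">
  <polyline points="274.425,12.930 110.197,6.215" fill="none" stroke="#ff00ff"/>
  <polygon points="5.316,75.450 21.644,62.188 34.906,78.516 18.578,91.778" fill="none" stroke="#ff00ff"/>
  <polyline points="276.999,38.394 104.066,28.149" fill="none" stroke="#ff00ff"/>
  <polygon points="238.120,61.560 227.484,35.881 201.805,25.245 176.126,35.881 165.490,61.560 176.126,87.239 201.805,97.875 227.484,87.239" fill="none" stroke="#ff0000"/>
</svg>

y_svg = 134.311 − y_m.

[1] S182→`#ff00ff` (engrave); open run; points: 274.425,12.930 110.197,6.215

[2] S182→`#ff00ff` (engrave); closed run; points: 5.316,75.450 21.644,62.188 34.906,78.516 18.578,91.778

[3] S182→`#ff00ff` (engrave); open run; points: 276.999,38.394 104.066,28.149

[4] S777→`#ff0000` (cut); closed run; points: 238.120,61.560 227.484,35.881 201.805,25.245 176.126,35.881 165.490,61.560 176.126,87.239 201.805,97.875 227.484,87.239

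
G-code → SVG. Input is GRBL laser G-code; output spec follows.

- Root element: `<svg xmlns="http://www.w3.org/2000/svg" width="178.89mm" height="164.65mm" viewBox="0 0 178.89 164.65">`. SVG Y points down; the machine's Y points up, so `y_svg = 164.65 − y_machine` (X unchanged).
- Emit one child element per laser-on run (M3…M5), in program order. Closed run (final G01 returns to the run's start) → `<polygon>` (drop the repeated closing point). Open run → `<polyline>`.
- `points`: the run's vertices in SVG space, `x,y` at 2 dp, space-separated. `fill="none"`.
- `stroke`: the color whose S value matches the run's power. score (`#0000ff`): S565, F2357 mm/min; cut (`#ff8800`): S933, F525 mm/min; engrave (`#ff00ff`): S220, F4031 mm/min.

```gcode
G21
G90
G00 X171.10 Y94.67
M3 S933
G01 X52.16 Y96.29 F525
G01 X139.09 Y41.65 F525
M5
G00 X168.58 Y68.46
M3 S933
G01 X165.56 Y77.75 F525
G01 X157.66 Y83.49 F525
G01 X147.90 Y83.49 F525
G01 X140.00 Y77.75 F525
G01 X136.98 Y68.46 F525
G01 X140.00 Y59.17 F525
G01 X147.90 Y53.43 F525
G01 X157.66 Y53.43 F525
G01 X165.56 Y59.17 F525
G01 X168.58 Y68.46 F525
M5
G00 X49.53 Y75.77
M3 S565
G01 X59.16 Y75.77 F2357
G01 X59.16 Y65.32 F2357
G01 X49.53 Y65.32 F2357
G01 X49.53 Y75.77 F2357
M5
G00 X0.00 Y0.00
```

y_svg = 164.65 − y_m.

[1] S933→`#ff8800` (cut); open run; points: 171.10,69.98 52.16,68.36 139.09,123.00

[2] S933→`#ff8800` (cut); closed run; points: 168.58,96.19 165.56,86.90 157.66,81.16 147.90,81.16 140.00,86.90 136.98,96.19 140.00,105.48 147.90,111.22 157.66,111.22 165.56,105.48

[3] S565→`#0000ff` (score); closed run; points: 49.53,88.88 59.16,88.88 59.16,99.33 49.53,99.33

<svg xmlns="http://www.w3.org/2000/svg" width="178.89mm" height="164.65mm" viewBox="0 0 178.89 164.65">
  <polyline points="171.10,69.98 52.16,68.36 139.09,123.00" fill="none" stroke="#ff8800"/>
  <polygon points="168.58,96.19 165.56,86.90 157.66,81.16 147.90,81.16 140.00,86.90 136.98,96.19 140.00,105.48 147.90,111.22 157.66,111.22 165.56,105.48" fill="none" stroke="#ff8800"/>
  <polygon points="49.53,88.88 59.16,88.88 59.16,99.33 49.53,99.33" fill="none" stroke="#0000ff"/>
</svg>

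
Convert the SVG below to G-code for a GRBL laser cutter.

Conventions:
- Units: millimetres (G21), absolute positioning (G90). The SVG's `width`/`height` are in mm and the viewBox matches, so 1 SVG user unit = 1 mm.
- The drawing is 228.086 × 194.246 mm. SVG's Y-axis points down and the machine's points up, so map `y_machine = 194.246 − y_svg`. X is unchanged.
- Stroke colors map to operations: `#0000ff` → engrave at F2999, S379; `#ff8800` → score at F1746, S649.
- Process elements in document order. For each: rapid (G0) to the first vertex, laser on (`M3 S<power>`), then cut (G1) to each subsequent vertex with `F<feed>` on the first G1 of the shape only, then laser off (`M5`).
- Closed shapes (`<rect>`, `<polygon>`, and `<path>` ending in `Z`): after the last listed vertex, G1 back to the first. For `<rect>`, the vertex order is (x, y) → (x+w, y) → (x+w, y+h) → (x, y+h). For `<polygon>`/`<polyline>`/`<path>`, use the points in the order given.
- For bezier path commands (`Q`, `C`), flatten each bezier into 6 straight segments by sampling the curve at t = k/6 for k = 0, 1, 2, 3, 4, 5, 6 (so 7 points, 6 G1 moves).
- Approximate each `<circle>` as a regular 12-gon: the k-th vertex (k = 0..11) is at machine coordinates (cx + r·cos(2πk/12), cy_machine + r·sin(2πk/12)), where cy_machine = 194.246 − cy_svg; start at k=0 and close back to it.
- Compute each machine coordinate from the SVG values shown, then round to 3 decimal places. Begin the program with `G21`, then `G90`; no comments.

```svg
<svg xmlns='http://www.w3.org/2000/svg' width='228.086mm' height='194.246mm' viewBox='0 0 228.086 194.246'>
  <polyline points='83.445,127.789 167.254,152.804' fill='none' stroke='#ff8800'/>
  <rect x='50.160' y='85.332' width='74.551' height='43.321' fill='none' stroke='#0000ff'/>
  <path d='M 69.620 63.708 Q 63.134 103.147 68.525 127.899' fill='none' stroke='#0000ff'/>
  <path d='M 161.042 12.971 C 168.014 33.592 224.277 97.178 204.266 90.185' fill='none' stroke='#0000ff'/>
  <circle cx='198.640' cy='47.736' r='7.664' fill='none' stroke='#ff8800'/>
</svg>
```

viewBox `0 0 228.086 194.246` with mm width/height → 1 unit = 1 mm. Flip: y_m = 194.246 − y_svg.

**Shape 1** — `<polyline>` line segment, stroke `#ff8800` → score (S649, F1746). Machine vertices: (83.445,66.457) → (167.254,41.442). Open path.

**Shape 2** — `<rect>` rectangle, stroke `#0000ff` → engrave (S379, F2999). Machine vertices: (50.160,108.914) → (124.711,108.914) → (124.711,65.593) → (50.160,65.593) → (50.160,108.914). Closed: final G1 returns to the first vertex.

**Shape 3** — `<path>` quadratic bezier, stroke `#0000ff` → engrave (S379, F2999). Control points (SVG): P0=(69.620,63.708), P1=(63.134,103.147), P2=(68.525,127.899); sampled at t=k/6. Machine vertices: (69.620,130.538) → (67.788,117.800) → (66.616,105.877) → (66.103,94.771) → (66.251,84.480) → (67.058,75.006) → (68.525,66.347). Open path.

**Shape 4** — `<path>` cubic bezier, stroke `#0000ff` → engrave (S379, F2999). Control points (SVG): P0=(161.042,12.971), P1=(168.014,33.592), P2=(224.277,97.178), P3=(204.266,90.185); sampled at t=k/6. Machine vertices: (161.042,181.275) → (168.054,167.910) → (179.794,150.538) → (192.773,132.313) → (203.503,116.389) → (208.497,105.920) → (204.266,104.061). Open path.

**Shape 5** — `<circle>` circle, stroke `#ff8800` → score (S649, F1746). Machine vertices: (206.304,146.510) → (205.277,150.342) → (202.472,153.147) → (198.640,154.174) → (194.808,153.147) → (192.003,150.342) → (190.976,146.510) → (192.003,142.678) → (194.808,139.873) → (198.640,138.846) → (202.472,139.873) → (205.277,142.678) → (206.304,146.510). Closed: final G1 returns to the first vertex.

G21
G90
G0 X83.445 Y66.457
M3 S649
G1 X167.254 Y41.442 F1746
M5
G0 X50.160 Y108.914
M3 S379
G1 X124.711 Y108.914 F2999
G1 X124.711 Y65.593
G1 X50.160 Y65.593
G1 X50.160 Y108.914
M5
G0 X69.620 Y130.538
M3 S379
G1 X67.788 Y117.800 F2999
G1 X66.616 Y105.877
G1 X66.103 Y94.771
G1 X66.251 Y84.480
G1 X67.058 Y75.006
G1 X68.525 Y66.347
M5
G0 X161.042 Y181.275
M3 S379
G1 X168.054 Y167.910 F2999
G1 X179.794 Y150.538
G1 X192.773 Y132.313
G1 X203.503 Y116.389
G1 X208.497 Y105.920
G1 X204.266 Y104.061
M5
G0 X206.304 Y146.510
M3 S649
G1 X205.277 Y150.342 F1746
G1 X202.472 Y153.147
G1 X198.640 Y154.174
G1 X194.808 Y153.147
G1 X192.003 Y150.342
G1 X190.976 Y146.510
G1 X192.003 Y142.678
G1 X194.808 Y139.873
G1 X198.640 Y138.846
G1 X202.472 Y139.873
G1 X205.277 Y142.678
G1 X206.304 Y146.510
M5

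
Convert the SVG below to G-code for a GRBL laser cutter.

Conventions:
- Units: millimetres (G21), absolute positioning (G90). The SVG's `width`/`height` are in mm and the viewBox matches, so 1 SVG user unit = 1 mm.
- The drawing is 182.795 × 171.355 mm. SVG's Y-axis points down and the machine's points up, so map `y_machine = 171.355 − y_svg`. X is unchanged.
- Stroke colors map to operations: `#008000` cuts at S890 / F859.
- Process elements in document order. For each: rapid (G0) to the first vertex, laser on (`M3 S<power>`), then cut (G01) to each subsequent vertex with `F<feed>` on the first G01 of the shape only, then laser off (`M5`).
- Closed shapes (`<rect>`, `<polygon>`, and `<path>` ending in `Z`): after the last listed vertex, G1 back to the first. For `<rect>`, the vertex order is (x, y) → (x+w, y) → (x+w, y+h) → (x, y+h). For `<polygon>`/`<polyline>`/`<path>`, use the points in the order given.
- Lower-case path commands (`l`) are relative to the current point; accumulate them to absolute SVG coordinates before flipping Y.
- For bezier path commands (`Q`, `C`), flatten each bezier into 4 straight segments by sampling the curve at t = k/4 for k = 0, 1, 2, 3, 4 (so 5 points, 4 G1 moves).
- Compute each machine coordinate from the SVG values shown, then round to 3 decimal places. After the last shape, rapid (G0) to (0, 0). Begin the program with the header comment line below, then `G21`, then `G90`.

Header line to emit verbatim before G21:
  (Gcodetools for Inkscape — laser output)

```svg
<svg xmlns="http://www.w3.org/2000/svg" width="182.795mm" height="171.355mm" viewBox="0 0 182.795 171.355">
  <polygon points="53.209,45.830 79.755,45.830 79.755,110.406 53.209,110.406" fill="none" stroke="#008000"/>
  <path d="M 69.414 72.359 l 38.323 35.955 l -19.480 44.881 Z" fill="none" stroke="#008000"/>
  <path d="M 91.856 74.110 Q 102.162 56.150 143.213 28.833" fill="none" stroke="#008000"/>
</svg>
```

Since the viewBox matches the mm dimensions, user units are millimetres directly. The only transform is the Y-flip y_m = 171.355 − y_svg.

Shape 1 is a rectangle drawn with `<polygon>`. Its stroke #008000 means cut at S890, F859. After flipping Y the toolpath is (53.209,125.525) → (79.755,125.525) → (79.755,60.949) → (53.209,60.949) → (53.209,125.525), returning to the start.

Shape 2 is a closed polygon drawn with `<path>`. Its stroke #008000 means cut at S890, F859. After flipping Y the toolpath is (69.414,98.996) → (107.737,63.041) → (88.257,18.160) → (69.414,98.996), returning to the start.

Shape 3 is a quadratic bezier drawn with `<path>`. Its stroke #008000 means cut at S890, F859. After flipping Y the toolpath is (91.856,97.245) → (98.931,106.810) → (109.848,117.544) → (124.609,129.448) → (143.213,142.522).

(Gcodetools for Inkscape — laser output)
G21
G90
G0 X53.209 Y125.525
M3 S890
G01 X79.755 Y125.525 F859
G01 X79.755 Y60.949
G01 X53.209 Y60.949
G01 X53.209 Y125.525
M5
G0 X69.414 Y98.996
M3 S890
G01 X107.737 Y63.041 F859
G01 X88.257 Y18.160
G01 X69.414 Y98.996
M5
G0 X91.856 Y97.245
M3 S890
G01 X98.931 Y106.810 F859
G01 X109.848 Y117.544
G01 X124.609 Y129.448
G01 X143.213 Y142.522
M5
G0 X0.000 Y0.000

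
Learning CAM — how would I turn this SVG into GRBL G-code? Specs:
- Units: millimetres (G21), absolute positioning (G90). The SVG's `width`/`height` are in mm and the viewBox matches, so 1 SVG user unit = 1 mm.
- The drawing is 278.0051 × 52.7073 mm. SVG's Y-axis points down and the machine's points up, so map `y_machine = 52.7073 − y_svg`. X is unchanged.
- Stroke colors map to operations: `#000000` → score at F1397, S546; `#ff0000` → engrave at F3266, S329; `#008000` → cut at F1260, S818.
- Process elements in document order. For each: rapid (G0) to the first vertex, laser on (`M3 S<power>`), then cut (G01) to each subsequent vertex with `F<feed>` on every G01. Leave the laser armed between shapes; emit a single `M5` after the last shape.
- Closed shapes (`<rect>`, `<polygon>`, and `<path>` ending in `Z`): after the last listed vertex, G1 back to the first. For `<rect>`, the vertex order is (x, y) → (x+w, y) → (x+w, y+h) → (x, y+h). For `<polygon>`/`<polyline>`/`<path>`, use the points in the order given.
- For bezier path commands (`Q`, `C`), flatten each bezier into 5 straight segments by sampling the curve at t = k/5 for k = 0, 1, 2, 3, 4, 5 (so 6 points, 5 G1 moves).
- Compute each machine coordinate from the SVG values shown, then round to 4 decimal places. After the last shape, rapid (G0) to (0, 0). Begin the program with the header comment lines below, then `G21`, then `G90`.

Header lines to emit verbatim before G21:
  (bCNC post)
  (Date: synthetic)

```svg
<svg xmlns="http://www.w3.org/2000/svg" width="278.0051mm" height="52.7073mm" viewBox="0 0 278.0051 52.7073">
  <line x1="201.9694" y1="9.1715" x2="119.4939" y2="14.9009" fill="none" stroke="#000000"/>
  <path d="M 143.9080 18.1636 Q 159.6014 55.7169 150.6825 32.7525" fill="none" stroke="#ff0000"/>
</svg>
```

Since the viewBox matches the mm dimensions, user units are millimetres directly. The only transform is the Y-flip y_m = 52.7073 − y_svg.

Shape 1 is a line segment drawn with `<line>`. Its stroke #000000 means score at S546, F1397. After flipping Y the toolpath is (201.9694,43.5358) → (119.4939,37.8064).

Shape 2 is a quadratic bezier drawn with `<path>`. Its stroke #ff0000 means engrave at S329, F3266. After flipping Y the toolpath is (143.9080,34.5437) → (149.2009,21.9431) → (152.5248,14.1839) → (153.8797,11.2661) → (153.2656,13.1897) → (150.6825,19.9548).

(bCNC post)
(Date: synthetic)
G21
G90
G0 X201.9694 Y43.5358
M3 S546
G01 X119.4939 Y37.8064 F1397
G0 X143.9080 Y34.5437
M3 S329
G01 X149.2009 Y21.9431 F3266
G01 X152.5248 Y14.1839 F3266
G01 X153.8797 Y11.2661 F3266
G01 X153.2656 Y13.1897 F3266
G01 X150.6825 Y19.9548 F3266
M5
G0 X0.0000 Y0.0000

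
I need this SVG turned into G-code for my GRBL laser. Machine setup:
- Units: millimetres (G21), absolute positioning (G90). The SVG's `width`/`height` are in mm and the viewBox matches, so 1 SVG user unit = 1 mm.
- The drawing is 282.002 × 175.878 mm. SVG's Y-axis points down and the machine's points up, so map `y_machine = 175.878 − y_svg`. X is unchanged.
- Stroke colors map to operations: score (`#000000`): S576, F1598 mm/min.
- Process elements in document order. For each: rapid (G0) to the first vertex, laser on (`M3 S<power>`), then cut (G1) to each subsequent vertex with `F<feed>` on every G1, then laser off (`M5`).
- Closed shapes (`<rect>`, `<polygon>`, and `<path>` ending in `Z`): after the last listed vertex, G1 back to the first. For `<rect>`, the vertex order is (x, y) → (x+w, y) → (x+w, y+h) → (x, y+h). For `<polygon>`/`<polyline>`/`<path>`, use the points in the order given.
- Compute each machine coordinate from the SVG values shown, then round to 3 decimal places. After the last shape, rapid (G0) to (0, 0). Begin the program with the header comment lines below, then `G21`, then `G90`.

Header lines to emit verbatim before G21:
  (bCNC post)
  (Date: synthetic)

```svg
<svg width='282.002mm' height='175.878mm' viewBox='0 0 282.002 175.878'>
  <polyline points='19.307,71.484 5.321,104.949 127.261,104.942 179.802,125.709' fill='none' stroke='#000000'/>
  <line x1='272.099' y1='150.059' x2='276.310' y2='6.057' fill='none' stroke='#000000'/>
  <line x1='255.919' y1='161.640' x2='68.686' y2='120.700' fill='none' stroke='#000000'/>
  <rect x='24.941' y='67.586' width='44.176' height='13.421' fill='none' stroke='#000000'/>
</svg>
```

Since the viewBox matches the mm dimensions, user units are millimetres directly. The only transform is the Y-flip y_m = 175.878 − y_svg.

Shape 1 is a open polyline drawn with `<polyline>`. Its stroke #000000 means score at S576, F1598. After flipping Y the toolpath is (19.307,104.394) → (5.321,70.929) → (127.261,70.936) → (179.802,50.169).

Shape 2 is a line segment drawn with `<line>`. Its stroke #000000 means score at S576, F1598. After flipping Y the toolpath is (272.099,25.819) → (276.310,169.821).

Shape 3 is a line segment drawn with `<line>`. Its stroke #000000 means score at S576, F1598. After flipping Y the toolpath is (255.919,14.238) → (68.686,55.178).

Shape 4 is a rectangle drawn with `<rect>`. Its stroke #000000 means score at S576, F1598. After flipping Y the toolpath is (24.941,108.292) → (69.117,108.292) → (69.117,94.871) → (24.941,94.871) → (24.941,108.292), returning to the start.

(bCNC post)
(Date: synthetic)
G21
G90
G0 X19.307 Y104.394
M3 S576
G1 X5.321 Y70.929 F1598
G1 X127.261 Y70.936 F1598
G1 X179.802 Y50.169 F1598
M5
G0 X272.099 Y25.819
M3 S576
G1 X276.310 Y169.821 F1598
M5
G0 X255.919 Y14.238
M3 S576
G1 X68.686 Y55.178 F1598
M5
G0 X24.941 Y108.292
M3 S576
G1 X69.117 Y108.292 F1598
G1 X69.117 Y94.871 F1598
G1 X24.941 Y94.871 F1598
G1 X24.941 Y108.292 F1598
M5
G0 X0.000 Y0.000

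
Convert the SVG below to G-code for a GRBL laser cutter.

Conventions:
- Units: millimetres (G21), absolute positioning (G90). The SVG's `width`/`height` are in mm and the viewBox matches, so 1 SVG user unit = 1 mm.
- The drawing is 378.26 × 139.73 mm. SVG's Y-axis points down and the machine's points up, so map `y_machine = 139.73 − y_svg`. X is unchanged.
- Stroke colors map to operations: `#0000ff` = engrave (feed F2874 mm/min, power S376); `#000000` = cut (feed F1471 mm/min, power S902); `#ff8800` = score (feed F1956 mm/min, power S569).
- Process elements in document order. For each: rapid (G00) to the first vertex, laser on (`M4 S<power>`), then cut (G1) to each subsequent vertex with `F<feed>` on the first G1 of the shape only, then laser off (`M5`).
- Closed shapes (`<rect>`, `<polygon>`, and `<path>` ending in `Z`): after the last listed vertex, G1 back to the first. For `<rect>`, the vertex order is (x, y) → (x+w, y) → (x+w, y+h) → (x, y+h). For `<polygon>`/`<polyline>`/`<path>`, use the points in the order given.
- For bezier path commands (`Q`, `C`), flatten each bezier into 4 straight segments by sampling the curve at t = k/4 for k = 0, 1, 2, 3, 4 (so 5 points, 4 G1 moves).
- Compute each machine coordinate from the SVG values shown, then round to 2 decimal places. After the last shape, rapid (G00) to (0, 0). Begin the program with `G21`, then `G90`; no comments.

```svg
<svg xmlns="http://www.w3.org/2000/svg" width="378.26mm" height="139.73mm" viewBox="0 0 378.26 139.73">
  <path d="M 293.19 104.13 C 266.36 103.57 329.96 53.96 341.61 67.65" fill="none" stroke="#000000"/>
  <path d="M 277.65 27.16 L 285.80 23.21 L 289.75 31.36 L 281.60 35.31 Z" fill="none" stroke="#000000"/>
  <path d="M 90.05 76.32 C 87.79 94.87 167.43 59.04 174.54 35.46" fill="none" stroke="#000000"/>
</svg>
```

G21
G90
G00 X293.19 Y35.60
M4 S902
G1 X287.80 Y43.46 F1471
G1 X302.97 Y59.18
G1 X325.36 Y72.23
G1 X341.61 Y72.08
M5
G00 X277.65 Y112.57
M4 S902
G1 X285.80 Y116.52 F1471
G1 X289.75 Y108.37
G1 X281.60 Y104.42
G1 X277.65 Y112.57
M5
G00 X90.05 Y63.41
M4 S902
G1 X101.30 Y58.65 F1471
G1 X128.78 Y68.04
G1 X158.02 Y85.33
G1 X174.54 Y104.27
M5
G00 X0.00 Y0.00

Since the viewBox matches the mm dimensions, user units are millimetres directly. The only transform is the Y-flip y_m = 139.73 − y_svg.

Shape 1 is a cubic bezier drawn with `<path>`. Its stroke #000000 means cut at S902, F1471. After flipping Y the toolpath is (293.19,35.60) → (287.80,43.46) → (302.97,59.18) → (325.36,72.23) → (341.61,72.08).

Shape 2 is a regular polygon drawn with `<path>`. Its stroke #000000 means cut at S902, F1471. After flipping Y the toolpath is (277.65,112.57) → (285.80,116.52) → (289.75,108.37) → (281.60,104.42) → (277.65,112.57), returning to the start.

Shape 3 is a cubic bezier drawn with `<path>`. Its stroke #000000 means cut at S902, F1471. After flipping Y the toolpath is (90.05,63.41) → (101.30,58.65) → (128.78,68.04) → (158.02,85.33) → (174.54,104.27).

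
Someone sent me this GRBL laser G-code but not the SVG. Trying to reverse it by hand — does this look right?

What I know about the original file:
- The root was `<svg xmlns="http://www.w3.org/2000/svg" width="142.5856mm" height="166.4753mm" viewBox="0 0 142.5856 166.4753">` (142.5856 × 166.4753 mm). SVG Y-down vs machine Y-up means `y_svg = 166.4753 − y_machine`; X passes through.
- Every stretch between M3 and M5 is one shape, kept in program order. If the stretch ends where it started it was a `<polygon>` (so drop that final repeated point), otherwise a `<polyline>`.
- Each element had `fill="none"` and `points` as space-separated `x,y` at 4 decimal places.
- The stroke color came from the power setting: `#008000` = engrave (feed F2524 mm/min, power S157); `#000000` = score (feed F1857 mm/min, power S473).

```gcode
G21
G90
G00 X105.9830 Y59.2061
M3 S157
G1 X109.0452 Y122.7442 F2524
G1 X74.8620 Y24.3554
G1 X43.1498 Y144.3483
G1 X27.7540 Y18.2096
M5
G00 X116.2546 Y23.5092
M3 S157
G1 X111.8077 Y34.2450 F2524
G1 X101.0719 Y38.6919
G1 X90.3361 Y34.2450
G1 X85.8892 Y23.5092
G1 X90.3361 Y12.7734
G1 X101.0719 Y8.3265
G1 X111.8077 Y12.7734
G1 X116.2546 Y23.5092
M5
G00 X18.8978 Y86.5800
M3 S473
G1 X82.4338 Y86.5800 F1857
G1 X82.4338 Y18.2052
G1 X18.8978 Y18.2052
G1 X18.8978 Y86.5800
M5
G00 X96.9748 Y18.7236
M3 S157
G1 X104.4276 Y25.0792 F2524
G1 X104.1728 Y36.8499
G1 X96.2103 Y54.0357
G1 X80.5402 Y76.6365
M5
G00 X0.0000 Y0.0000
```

Machine Y-up, SVG Y-down with viewBox height 166.4753, so y_svg = 166.4753 − y_machine; X carries over.

Run 1: the run's S157 means `#008000` (engrave). The run is open, so emit a `<polyline>` with points (Y-flipped): 105.9830,107.2692 109.0452,43.7311 74.8620,142.1199 43.1498,22.1270 27.7540,148.2657.

Run 2: power S157 maps to stroke `#008000` (engrave). The run returns to its start, so emit a `<polygon>` with points (Y-flipped): 116.2546,142.9661 111.8077,132.2303 101.0719,127.7834 90.3361,132.2303 85.8892,142.9661 90.3361,153.7019 101.0719,158.1488 111.8077,153.7019.

Run 3: the run's S473 means `#000000` (score). The run returns to its start, so emit a `<polygon>` with points (Y-flipped): 18.8978,79.8953 82.4338,79.8953 82.4338,148.2701 18.8978,148.2701.

Run 4: power S157 maps to stroke `#008000` (engrave). The run is open, so emit a `<polyline>` with points (Y-flipped): 96.9748,147.7517 104.4276,141.3961 104.1728,129.6254 96.2103,112.4396 80.5402,89.8388.

<svg xmlns="http://www.w3.org/2000/svg" width="142.5856mm" height="166.4753mm" viewBox="0 0 142.5856 166.4753">
  <polyline points="105.9830,107.2692 109.0452,43.7311 74.8620,142.1199 43.1498,22.1270 27.7540,148.2657" fill="none" stroke="#008000"/>
  <polygon points="116.2546,142.9661 111.8077,132.2303 101.0719,127.7834 90.3361,132.2303 85.8892,142.9661 90.3361,153.7019 101.0719,158.1488 111.8077,153.7019" fill="none" stroke="#008000"/>
  <polygon points="18.8978,79.8953 82.4338,79.8953 82.4338,148.2701 18.8978,148.2701" fill="none" stroke="#000000"/>
  <polyline points="96.9748,147.7517 104.4276,141.3961 104.1728,129.6254 96.2103,112.4396 80.5402,89.8388" fill="none" stroke="#008000"/>
</svg>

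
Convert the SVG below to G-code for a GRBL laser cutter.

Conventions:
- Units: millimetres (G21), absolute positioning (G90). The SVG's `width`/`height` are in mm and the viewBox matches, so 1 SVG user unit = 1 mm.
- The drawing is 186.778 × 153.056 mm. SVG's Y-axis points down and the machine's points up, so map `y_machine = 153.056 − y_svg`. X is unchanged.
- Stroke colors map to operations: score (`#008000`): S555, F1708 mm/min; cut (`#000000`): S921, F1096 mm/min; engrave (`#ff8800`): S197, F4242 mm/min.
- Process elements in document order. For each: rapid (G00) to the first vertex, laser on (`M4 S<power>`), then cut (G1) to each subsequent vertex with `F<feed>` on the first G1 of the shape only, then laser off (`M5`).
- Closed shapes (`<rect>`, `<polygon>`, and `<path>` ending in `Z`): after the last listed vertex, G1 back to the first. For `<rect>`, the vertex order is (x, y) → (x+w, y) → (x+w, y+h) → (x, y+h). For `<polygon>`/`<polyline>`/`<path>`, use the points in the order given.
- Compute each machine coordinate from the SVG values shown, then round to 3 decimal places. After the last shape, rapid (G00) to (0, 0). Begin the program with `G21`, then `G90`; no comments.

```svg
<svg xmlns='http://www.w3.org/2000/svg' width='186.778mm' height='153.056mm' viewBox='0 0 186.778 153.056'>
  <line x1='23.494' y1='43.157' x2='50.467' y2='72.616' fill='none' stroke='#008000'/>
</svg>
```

G21
G90
G00 X23.494 Y109.899
M4 S555
G1 X50.467 Y80.440 F1708
M5
G00 X0.000 Y0.000

viewBox `0 0 186.778 153.056` with mm width/height → 1 unit = 1 mm. Flip: y_m = 153.056 − y_svg.

**Shape 1** — `<line>` line segment, stroke `#008000` → score (S555, F1708). Machine vertices: (23.494,109.899) → (50.467,80.440). Open path.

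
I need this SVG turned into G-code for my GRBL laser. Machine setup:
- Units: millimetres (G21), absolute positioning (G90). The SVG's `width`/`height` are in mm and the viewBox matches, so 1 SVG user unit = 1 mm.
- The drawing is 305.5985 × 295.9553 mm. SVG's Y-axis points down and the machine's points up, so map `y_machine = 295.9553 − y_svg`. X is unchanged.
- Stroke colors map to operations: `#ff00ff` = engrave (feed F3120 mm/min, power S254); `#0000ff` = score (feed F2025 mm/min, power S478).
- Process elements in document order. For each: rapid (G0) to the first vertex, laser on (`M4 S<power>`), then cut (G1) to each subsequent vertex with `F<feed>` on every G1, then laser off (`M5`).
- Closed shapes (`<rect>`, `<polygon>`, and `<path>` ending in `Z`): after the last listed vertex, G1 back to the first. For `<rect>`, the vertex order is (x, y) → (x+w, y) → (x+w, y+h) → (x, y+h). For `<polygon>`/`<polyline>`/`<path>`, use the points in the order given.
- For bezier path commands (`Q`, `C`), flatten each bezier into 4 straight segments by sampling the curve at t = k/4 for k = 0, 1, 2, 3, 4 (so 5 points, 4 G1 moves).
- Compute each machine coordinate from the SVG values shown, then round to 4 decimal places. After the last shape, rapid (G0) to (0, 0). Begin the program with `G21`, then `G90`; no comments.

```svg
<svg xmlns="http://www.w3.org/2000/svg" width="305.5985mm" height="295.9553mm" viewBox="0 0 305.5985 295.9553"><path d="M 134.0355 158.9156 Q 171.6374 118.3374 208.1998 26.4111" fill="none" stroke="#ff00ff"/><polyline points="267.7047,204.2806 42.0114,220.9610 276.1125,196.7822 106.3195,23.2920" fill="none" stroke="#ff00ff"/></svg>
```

1 u = 1 mm; y_m = 295.9553 − y.

[1] `<path>` quadratic bezier, #ff00ff→engrave S254 F3120: (134.0355,137.0397) → (152.7715,160.5381) → (171.3775,190.4549) → (189.8536,226.7903) → (208.1998,269.5442)

[2] `<polyline>` open polyline, #ff00ff→engrave S254 F3120: (267.7047,91.6747) → (42.0114,74.9943) → (276.1125,99.1731) → (106.3195,272.6633)

G21
G90
G0 X134.0355 Y137.0397
M4 S254
G1 X152.7715 Y160.5381 F3120
G1 X171.3775 Y190.4549 F3120
G1 X189.8536 Y226.7903 F3120
G1 X208.1998 Y269.5442 F3120
M5
G0 X267.7047 Y91.6747
M4 S254
G1 X42.0114 Y74.9943 F3120
G1 X276.1125 Y99.1731 F3120
G1 X106.3195 Y272.6633 F3120
M5
G0 X0.0000 Y0.0000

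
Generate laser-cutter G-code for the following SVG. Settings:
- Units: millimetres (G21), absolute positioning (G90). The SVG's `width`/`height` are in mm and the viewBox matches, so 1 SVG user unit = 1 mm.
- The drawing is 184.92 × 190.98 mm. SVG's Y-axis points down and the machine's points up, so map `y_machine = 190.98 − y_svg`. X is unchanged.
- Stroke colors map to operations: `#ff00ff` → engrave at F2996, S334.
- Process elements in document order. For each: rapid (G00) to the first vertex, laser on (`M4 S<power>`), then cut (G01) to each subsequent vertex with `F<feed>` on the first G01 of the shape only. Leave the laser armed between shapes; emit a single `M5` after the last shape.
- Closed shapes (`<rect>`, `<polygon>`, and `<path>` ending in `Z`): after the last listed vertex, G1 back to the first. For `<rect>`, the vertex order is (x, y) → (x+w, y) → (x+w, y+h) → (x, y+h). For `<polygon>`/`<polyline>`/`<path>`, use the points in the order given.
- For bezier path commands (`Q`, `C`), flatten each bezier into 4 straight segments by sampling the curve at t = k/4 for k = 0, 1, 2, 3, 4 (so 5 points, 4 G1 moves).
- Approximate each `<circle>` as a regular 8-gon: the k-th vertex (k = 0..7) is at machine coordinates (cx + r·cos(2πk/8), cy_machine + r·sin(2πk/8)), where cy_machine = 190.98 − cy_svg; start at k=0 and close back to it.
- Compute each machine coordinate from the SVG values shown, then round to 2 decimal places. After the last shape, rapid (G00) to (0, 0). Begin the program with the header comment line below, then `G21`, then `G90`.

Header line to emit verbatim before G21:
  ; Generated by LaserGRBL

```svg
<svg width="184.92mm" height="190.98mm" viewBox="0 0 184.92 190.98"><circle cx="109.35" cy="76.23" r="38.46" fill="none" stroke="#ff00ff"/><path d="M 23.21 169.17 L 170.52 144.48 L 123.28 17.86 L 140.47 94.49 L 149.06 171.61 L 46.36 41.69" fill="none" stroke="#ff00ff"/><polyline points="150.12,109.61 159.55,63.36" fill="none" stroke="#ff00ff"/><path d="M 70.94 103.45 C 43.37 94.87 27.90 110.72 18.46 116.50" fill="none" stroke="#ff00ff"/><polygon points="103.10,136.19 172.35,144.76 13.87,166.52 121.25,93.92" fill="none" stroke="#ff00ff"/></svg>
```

; Generated by LaserGRBL
G21
G90
G00 X147.81 Y114.75
M4 S334
G01 X136.55 Y141.95 F2996
G01 X109.35 Y153.21
G01 X82.15 Y141.95
G01 X70.89 Y114.75
G01 X82.15 Y87.55
G01 X109.35 Y76.29
G01 X136.55 Y87.55
G01 X147.81 Y114.75
G00 X23.21 Y21.81
M4 S334
G01 X170.52 Y46.50 F2996
G01 X123.28 Y173.12
G01 X140.47 Y96.49
G01 X149.06 Y19.37
G01 X46.36 Y149.29
G00 X150.12 Y81.37
M4 S334
G01 X159.55 Y127.62 F2996
G00 X70.94 Y87.53
M4 S334
G01 X52.44 Y89.92 F2996
G01 X37.90 Y86.39
G01 X26.77 Y80.16
G01 X18.46 Y74.48
G00 X103.10 Y54.79
M4 S334
G01 X172.35 Y46.22 F2996
G01 X13.87 Y24.46
G01 X121.25 Y97.06
G01 X103.10 Y54.79
M5
G00 X0.00 Y0.00

1 u = 1 mm; y_m = 190.98 − y.

[1] `<circle>` circle, #ff00ff→engrave S334 F2996: (147.81,114.75) → (136.55,141.95) → (109.35,153.21) → (82.15,141.95) → (70.89,114.75) → (82.15,87.55) → (109.35,76.29) → (136.55,87.55) → (147.81,114.75) (closed)

[2] `<path>` open polyline, #ff00ff→engrave S334 F2996: (23.21,21.81) → (170.52,46.50) → (123.28,173.12) → (140.47,96.49) → (149.06,19.37) → (46.36,149.29)

[3] `<polyline>` line segment, #ff00ff→engrave S334 F2996: (150.12,81.37) → (159.55,127.62)

[4] `<path>` cubic bezier, #ff00ff→engrave S334 F2996: (70.94,87.53) → (52.44,89.92) → (37.90,86.39) → (26.77,80.16) → (18.46,74.48)

[5] `<polygon>` closed polygon, #ff00ff→engrave S334 F2996: (103.10,54.79) → (172.35,46.22) → (13.87,24.46) → (121.25,97.06) → (103.10,54.79) (closed)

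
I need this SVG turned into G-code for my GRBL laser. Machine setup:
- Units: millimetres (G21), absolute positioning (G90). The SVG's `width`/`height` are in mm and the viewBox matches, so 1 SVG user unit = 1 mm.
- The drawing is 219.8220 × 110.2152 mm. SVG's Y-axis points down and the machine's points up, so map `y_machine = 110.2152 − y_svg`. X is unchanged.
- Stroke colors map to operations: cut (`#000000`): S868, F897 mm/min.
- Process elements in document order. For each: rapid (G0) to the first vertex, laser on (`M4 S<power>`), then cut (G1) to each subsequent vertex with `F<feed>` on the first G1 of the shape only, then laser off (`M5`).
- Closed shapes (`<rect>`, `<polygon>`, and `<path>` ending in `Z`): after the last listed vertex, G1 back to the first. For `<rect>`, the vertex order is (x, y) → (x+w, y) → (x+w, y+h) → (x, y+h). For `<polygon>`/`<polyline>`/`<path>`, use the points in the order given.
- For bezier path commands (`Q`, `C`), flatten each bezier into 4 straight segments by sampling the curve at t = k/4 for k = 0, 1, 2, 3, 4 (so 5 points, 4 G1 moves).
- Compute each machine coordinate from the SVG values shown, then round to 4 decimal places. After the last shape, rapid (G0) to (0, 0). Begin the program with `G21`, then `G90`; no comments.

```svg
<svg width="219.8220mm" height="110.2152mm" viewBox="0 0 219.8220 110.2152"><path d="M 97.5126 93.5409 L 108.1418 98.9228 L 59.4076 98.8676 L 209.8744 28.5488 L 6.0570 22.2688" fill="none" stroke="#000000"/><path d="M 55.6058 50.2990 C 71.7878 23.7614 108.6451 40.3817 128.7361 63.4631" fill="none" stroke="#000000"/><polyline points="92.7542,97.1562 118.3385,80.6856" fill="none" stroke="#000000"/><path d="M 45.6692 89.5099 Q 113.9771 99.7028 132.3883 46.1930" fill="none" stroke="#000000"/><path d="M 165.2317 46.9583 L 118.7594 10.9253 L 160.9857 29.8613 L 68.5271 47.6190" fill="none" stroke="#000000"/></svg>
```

Since the viewBox matches the mm dimensions, user units are millimetres directly. The only transform is the Y-flip y_m = 110.2152 − y_svg.

Shape 1 is a open polyline drawn with `<path>`. Its stroke #000000 means cut at S868, F897. After flipping Y the toolpath is (97.5126,16.6743) → (108.1418,11.2924) → (59.4076,11.3476) → (209.8744,81.6664) → (6.0570,87.9464).

Shape 2 is a cubic bezier drawn with `<path>`. Its stroke #000000 means cut at S868, F897. After flipping Y the toolpath is (55.6058,59.9162) → (71.0339,72.3007) → (90.7051,71.9413) → (111.1092,62.2783) → (128.7361,46.7521).

Shape 3 is a line segment drawn with `<polyline>`. Its stroke #000000 means cut at S868, F897. After flipping Y the toolpath is (92.7542,13.0590) → (118.3385,29.5296).

Shape 4 is a quadratic bezier drawn with `<path>`. Its stroke #000000 means cut at S868, F897. After flipping Y the toolpath is (45.6692,20.7053) → (76.7046,19.5903) → (101.5029,26.4381) → (120.0642,41.2487) → (132.3883,64.0222).

Shape 5 is a open polyline drawn with `<path>`. Its stroke #000000 means cut at S868, F897. After flipping Y the toolpath is (165.2317,63.2569) → (118.7594,99.2899) → (160.9857,80.3539) → (68.5271,62.5962).

G21
G90
G0 X97.5126 Y16.6743
M4 S868
G1 X108.1418 Y11.2924 F897
G1 X59.4076 Y11.3476
G1 X209.8744 Y81.6664
G1 X6.0570 Y87.9464
M5
G0 X55.6058 Y59.9162
M4 S868
G1 X71.0339 Y72.3007 F897
G1 X90.7051 Y71.9413
G1 X111.1092 Y62.2783
G1 X128.7361 Y46.7521
M5
G0 X92.7542 Y13.0590
M4 S868
G1 X118.3385 Y29.5296 F897
M5
G0 X45.6692 Y20.7053
M4 S868
G1 X76.7046 Y19.5903 F897
G1 X101.5029 Y26.4381
G1 X120.0642 Y41.2487
G1 X132.3883 Y64.0222
M5
G0 X165.2317 Y63.2569
M4 S868
G1 X118.7594 Y99.2899 F897
G1 X160.9857 Y80.3539
G1 X68.5271 Y62.5962
M5
G0 X0.0000 Y0.0000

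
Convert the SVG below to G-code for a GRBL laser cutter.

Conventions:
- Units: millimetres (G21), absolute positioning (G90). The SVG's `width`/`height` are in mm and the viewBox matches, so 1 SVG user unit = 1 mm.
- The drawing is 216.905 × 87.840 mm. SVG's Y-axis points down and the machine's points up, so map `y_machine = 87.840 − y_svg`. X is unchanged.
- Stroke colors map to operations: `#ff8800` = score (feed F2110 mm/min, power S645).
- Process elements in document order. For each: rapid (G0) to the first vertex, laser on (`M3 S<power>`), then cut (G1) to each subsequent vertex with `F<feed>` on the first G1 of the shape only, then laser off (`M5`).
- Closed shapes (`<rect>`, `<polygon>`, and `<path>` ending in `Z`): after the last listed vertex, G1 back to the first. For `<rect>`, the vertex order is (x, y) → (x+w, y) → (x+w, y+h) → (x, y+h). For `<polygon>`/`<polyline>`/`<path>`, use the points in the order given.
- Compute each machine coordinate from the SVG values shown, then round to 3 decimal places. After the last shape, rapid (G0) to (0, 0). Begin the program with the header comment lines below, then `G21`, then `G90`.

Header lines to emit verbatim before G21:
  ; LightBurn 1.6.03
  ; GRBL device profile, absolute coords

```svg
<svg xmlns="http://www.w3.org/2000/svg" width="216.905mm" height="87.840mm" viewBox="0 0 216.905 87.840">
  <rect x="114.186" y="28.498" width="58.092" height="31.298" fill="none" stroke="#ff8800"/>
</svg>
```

; LightBurn 1.6.03
; GRBL device profile, absolute coords
G21
G90
G0 X114.186 Y59.342
M3 S645
G1 X172.278 Y59.342 F2110
G1 X172.278 Y28.044
G1 X114.186 Y28.044
G1 X114.186 Y59.342
M5
G0 X0.000 Y0.000

viewBox `0 0 216.905 87.840` with mm width/height → 1 unit = 1 mm. Flip: y_m = 87.840 − y_svg.

**Shape 1** — `<rect>` rectangle, stroke `#ff8800` → score (S645, F2110). Machine vertices: (114.186,59.342) → (172.278,59.342) → (172.278,28.044) → (114.186,28.044) → (114.186,59.342). Closed: final G1 returns to the first vertex.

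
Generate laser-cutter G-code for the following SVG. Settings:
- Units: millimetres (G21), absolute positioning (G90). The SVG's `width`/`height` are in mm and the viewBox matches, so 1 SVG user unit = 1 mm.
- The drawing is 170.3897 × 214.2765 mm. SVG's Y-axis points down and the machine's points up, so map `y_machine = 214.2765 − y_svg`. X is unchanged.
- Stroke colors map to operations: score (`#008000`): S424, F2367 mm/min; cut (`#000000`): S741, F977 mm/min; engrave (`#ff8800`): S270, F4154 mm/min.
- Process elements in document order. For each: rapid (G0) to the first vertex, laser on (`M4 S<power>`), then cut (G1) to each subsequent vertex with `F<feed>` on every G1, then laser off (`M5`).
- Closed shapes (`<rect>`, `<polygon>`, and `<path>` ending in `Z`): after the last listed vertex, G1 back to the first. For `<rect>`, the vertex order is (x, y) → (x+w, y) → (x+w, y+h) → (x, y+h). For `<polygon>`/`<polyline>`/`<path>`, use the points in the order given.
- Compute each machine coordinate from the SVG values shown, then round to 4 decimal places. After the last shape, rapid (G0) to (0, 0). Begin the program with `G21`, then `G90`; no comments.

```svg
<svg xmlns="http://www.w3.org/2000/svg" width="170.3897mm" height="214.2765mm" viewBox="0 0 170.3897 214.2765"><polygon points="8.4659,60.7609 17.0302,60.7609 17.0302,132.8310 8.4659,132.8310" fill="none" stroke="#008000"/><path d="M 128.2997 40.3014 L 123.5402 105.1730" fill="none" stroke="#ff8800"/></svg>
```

G21
G90
G0 X8.4659 Y153.5156
M4 S424
G1 X17.0302 Y153.5156 F2367
G1 X17.0302 Y81.4455 F2367
G1 X8.4659 Y81.4455 F2367
G1 X8.4659 Y153.5156 F2367
M5
G0 X128.2997 Y173.9751
M4 S270
G1 X123.5402 Y109.1035 F4154
M5
G0 X0.0000 Y0.0000

1 u = 1 mm; y_m = 214.2765 − y.

[1] `<polygon>` rectangle, #008000→score S424 F2367: (8.4659,153.5156) → (17.0302,153.5156) → (17.0302,81.4455) → (8.4659,81.4455) → (8.4659,153.5156) (closed)

[2] `<path>` line segment, #ff8800→engrave S270 F4154: (128.2997,173.9751) → (123.5402,109.1035)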